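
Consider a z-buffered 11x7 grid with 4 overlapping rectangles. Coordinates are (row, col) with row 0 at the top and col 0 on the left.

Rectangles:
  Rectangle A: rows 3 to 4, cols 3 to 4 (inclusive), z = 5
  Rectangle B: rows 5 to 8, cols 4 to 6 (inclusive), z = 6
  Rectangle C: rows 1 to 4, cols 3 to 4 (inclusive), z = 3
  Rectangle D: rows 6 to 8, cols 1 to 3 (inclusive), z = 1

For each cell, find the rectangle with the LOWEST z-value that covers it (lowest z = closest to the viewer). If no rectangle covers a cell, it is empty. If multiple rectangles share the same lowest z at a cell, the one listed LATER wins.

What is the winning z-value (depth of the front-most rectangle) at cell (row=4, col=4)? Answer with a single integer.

Check cell (4,4):
  A: rows 3-4 cols 3-4 z=5 -> covers; best now A (z=5)
  B: rows 5-8 cols 4-6 -> outside (row miss)
  C: rows 1-4 cols 3-4 z=3 -> covers; best now C (z=3)
  D: rows 6-8 cols 1-3 -> outside (row miss)
Winner: C at z=3

Answer: 3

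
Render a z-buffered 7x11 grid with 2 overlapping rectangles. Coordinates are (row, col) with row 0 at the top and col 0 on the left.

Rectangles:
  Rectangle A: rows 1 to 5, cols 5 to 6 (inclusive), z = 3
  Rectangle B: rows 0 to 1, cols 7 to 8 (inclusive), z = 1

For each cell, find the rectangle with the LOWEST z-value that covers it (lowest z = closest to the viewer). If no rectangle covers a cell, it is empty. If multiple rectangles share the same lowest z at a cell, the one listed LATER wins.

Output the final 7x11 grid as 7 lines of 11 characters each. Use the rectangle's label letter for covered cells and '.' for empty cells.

.......BB..
.....AABB..
.....AA....
.....AA....
.....AA....
.....AA....
...........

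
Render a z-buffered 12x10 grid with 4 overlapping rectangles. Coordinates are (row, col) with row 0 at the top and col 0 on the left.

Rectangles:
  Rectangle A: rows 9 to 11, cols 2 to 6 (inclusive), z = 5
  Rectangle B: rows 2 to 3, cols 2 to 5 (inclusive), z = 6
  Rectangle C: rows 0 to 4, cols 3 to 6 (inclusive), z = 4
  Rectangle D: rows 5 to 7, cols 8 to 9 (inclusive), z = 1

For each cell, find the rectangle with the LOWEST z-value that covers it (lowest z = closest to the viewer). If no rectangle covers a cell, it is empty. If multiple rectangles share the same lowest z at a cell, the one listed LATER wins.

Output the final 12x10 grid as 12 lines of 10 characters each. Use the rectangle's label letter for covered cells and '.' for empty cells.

...CCCC...
...CCCC...
..BCCCC...
..BCCCC...
...CCCC...
........DD
........DD
........DD
..........
..AAAAA...
..AAAAA...
..AAAAA...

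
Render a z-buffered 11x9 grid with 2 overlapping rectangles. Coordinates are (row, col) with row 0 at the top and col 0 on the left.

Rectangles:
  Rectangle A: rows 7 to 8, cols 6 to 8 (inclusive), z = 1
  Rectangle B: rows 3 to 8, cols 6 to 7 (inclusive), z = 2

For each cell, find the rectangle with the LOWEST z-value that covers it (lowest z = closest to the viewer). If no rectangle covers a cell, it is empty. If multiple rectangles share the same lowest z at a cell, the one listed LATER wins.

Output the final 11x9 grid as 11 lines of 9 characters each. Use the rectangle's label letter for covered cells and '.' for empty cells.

.........
.........
.........
......BB.
......BB.
......BB.
......BB.
......AAA
......AAA
.........
.........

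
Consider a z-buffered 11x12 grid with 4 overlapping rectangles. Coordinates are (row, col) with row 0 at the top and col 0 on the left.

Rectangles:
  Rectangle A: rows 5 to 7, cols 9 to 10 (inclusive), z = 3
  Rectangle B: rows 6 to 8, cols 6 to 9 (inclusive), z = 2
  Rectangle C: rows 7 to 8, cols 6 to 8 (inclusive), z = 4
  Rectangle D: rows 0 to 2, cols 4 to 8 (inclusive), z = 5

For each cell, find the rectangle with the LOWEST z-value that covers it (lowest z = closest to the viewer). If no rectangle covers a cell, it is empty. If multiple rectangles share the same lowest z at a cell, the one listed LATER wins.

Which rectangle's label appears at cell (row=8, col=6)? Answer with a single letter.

Answer: B

Derivation:
Check cell (8,6):
  A: rows 5-7 cols 9-10 -> outside (row miss)
  B: rows 6-8 cols 6-9 z=2 -> covers; best now B (z=2)
  C: rows 7-8 cols 6-8 z=4 -> covers; best now B (z=2)
  D: rows 0-2 cols 4-8 -> outside (row miss)
Winner: B at z=2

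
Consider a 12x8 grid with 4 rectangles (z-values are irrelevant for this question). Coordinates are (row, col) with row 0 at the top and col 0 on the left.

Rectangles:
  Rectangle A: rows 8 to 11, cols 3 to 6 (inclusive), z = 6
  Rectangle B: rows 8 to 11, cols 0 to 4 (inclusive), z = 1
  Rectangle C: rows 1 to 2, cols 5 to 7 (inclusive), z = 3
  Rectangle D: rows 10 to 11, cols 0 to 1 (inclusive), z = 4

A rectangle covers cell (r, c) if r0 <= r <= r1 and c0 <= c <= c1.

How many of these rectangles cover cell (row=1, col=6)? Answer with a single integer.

Answer: 1

Derivation:
Check cell (1,6):
  A: rows 8-11 cols 3-6 -> outside (row miss)
  B: rows 8-11 cols 0-4 -> outside (row miss)
  C: rows 1-2 cols 5-7 -> covers
  D: rows 10-11 cols 0-1 -> outside (row miss)
Count covering = 1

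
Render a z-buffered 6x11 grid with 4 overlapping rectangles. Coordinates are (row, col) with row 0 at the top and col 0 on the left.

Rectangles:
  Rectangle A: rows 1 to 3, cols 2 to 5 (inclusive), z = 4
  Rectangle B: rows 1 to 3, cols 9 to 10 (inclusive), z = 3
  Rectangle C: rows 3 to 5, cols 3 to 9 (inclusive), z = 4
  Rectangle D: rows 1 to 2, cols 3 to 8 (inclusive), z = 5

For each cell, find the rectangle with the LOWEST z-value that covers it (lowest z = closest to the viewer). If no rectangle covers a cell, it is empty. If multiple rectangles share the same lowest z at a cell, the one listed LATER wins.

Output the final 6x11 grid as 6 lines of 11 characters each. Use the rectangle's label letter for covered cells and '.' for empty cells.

...........
..AAAADDDBB
..AAAADDDBB
..ACCCCCCBB
...CCCCCCC.
...CCCCCCC.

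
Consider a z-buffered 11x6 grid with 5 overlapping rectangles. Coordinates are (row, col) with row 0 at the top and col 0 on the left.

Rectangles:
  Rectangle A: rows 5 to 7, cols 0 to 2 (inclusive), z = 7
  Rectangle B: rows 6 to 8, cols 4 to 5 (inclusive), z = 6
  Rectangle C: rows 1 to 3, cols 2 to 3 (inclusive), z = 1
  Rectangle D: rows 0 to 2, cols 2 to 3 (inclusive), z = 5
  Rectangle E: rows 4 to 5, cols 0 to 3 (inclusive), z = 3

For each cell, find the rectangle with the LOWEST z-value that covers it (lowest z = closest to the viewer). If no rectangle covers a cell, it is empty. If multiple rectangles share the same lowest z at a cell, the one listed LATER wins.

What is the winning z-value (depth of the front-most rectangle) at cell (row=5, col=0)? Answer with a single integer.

Answer: 3

Derivation:
Check cell (5,0):
  A: rows 5-7 cols 0-2 z=7 -> covers; best now A (z=7)
  B: rows 6-8 cols 4-5 -> outside (row miss)
  C: rows 1-3 cols 2-3 -> outside (row miss)
  D: rows 0-2 cols 2-3 -> outside (row miss)
  E: rows 4-5 cols 0-3 z=3 -> covers; best now E (z=3)
Winner: E at z=3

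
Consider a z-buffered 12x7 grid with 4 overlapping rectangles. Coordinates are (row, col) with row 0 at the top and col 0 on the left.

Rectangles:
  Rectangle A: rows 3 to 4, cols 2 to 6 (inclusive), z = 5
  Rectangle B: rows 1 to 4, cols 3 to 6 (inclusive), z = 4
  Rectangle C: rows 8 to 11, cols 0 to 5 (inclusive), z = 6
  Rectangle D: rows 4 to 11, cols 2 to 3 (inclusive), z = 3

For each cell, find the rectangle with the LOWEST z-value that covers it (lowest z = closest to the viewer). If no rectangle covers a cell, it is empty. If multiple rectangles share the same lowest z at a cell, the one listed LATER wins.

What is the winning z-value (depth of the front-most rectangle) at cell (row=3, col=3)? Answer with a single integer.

Check cell (3,3):
  A: rows 3-4 cols 2-6 z=5 -> covers; best now A (z=5)
  B: rows 1-4 cols 3-6 z=4 -> covers; best now B (z=4)
  C: rows 8-11 cols 0-5 -> outside (row miss)
  D: rows 4-11 cols 2-3 -> outside (row miss)
Winner: B at z=4

Answer: 4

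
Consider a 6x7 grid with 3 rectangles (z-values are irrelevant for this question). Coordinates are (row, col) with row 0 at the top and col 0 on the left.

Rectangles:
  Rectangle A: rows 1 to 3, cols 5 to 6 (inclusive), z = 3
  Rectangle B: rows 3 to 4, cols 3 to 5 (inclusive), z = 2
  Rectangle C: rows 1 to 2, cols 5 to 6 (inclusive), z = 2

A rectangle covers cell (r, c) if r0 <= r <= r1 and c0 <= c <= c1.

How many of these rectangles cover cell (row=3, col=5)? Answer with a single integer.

Answer: 2

Derivation:
Check cell (3,5):
  A: rows 1-3 cols 5-6 -> covers
  B: rows 3-4 cols 3-5 -> covers
  C: rows 1-2 cols 5-6 -> outside (row miss)
Count covering = 2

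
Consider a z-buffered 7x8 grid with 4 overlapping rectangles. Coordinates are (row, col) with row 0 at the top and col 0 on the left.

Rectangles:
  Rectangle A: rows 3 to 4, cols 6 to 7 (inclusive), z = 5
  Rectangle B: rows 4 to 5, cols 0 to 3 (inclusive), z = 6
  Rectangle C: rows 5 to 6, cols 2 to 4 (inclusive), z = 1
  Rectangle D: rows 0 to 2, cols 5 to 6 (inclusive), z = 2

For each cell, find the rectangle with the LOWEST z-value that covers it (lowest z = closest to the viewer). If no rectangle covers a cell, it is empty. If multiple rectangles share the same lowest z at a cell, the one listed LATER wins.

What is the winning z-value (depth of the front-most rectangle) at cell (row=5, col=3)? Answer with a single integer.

Check cell (5,3):
  A: rows 3-4 cols 6-7 -> outside (row miss)
  B: rows 4-5 cols 0-3 z=6 -> covers; best now B (z=6)
  C: rows 5-6 cols 2-4 z=1 -> covers; best now C (z=1)
  D: rows 0-2 cols 5-6 -> outside (row miss)
Winner: C at z=1

Answer: 1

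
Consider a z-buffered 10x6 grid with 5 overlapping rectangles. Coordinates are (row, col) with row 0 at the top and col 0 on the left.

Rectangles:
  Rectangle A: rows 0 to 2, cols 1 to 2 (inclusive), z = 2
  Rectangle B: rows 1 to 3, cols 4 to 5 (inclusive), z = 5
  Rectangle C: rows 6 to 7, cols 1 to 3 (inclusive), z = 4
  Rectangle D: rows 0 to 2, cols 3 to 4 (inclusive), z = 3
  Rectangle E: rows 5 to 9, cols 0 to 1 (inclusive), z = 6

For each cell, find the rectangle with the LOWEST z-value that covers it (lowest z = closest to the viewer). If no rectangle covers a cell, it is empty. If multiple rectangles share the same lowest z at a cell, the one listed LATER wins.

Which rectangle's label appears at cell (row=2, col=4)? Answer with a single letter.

Check cell (2,4):
  A: rows 0-2 cols 1-2 -> outside (col miss)
  B: rows 1-3 cols 4-5 z=5 -> covers; best now B (z=5)
  C: rows 6-7 cols 1-3 -> outside (row miss)
  D: rows 0-2 cols 3-4 z=3 -> covers; best now D (z=3)
  E: rows 5-9 cols 0-1 -> outside (row miss)
Winner: D at z=3

Answer: D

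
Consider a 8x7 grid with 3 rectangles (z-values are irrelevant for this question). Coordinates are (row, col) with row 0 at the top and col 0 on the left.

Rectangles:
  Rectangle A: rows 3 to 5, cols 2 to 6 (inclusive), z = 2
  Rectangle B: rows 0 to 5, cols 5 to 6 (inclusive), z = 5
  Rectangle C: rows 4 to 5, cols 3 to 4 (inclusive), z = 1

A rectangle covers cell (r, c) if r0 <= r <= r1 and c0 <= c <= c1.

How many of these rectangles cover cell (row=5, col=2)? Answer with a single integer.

Answer: 1

Derivation:
Check cell (5,2):
  A: rows 3-5 cols 2-6 -> covers
  B: rows 0-5 cols 5-6 -> outside (col miss)
  C: rows 4-5 cols 3-4 -> outside (col miss)
Count covering = 1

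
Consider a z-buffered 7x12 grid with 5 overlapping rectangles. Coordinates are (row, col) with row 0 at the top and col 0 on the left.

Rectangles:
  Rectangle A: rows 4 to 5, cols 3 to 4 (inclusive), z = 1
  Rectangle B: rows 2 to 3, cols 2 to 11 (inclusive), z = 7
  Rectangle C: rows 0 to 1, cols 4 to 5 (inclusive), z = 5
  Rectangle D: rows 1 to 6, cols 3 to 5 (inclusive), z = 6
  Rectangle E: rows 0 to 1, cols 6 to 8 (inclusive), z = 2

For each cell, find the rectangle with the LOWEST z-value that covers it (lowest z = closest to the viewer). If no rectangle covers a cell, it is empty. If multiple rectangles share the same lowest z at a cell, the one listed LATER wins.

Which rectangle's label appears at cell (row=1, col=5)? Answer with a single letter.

Answer: C

Derivation:
Check cell (1,5):
  A: rows 4-5 cols 3-4 -> outside (row miss)
  B: rows 2-3 cols 2-11 -> outside (row miss)
  C: rows 0-1 cols 4-5 z=5 -> covers; best now C (z=5)
  D: rows 1-6 cols 3-5 z=6 -> covers; best now C (z=5)
  E: rows 0-1 cols 6-8 -> outside (col miss)
Winner: C at z=5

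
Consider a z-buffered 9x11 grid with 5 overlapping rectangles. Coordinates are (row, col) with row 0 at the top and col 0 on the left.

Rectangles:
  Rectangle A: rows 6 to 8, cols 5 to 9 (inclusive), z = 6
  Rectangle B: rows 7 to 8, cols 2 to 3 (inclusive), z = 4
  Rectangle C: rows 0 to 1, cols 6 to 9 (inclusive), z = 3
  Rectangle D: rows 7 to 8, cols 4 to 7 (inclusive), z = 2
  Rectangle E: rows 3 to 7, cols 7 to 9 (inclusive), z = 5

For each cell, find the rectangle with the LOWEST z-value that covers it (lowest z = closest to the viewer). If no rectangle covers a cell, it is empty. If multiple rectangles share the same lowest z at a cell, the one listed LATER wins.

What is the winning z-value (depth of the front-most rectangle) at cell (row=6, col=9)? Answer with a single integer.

Check cell (6,9):
  A: rows 6-8 cols 5-9 z=6 -> covers; best now A (z=6)
  B: rows 7-8 cols 2-3 -> outside (row miss)
  C: rows 0-1 cols 6-9 -> outside (row miss)
  D: rows 7-8 cols 4-7 -> outside (row miss)
  E: rows 3-7 cols 7-9 z=5 -> covers; best now E (z=5)
Winner: E at z=5

Answer: 5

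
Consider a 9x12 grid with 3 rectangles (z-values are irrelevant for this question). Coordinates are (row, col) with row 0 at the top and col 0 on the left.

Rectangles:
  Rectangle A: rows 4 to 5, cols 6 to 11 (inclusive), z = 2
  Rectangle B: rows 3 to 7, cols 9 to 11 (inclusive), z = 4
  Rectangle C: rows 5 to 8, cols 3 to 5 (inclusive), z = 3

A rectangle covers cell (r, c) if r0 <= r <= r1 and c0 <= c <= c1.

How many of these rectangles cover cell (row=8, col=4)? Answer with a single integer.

Answer: 1

Derivation:
Check cell (8,4):
  A: rows 4-5 cols 6-11 -> outside (row miss)
  B: rows 3-7 cols 9-11 -> outside (row miss)
  C: rows 5-8 cols 3-5 -> covers
Count covering = 1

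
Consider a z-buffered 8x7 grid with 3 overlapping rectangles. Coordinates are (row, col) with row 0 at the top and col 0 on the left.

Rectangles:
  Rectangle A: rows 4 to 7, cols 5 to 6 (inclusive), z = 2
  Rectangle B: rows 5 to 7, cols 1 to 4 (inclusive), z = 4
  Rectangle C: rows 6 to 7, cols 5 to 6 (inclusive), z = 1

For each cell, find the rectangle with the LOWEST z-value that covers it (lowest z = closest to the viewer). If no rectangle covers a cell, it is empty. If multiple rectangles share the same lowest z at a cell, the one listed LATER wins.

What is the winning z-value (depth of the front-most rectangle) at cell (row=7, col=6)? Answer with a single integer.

Answer: 1

Derivation:
Check cell (7,6):
  A: rows 4-7 cols 5-6 z=2 -> covers; best now A (z=2)
  B: rows 5-7 cols 1-4 -> outside (col miss)
  C: rows 6-7 cols 5-6 z=1 -> covers; best now C (z=1)
Winner: C at z=1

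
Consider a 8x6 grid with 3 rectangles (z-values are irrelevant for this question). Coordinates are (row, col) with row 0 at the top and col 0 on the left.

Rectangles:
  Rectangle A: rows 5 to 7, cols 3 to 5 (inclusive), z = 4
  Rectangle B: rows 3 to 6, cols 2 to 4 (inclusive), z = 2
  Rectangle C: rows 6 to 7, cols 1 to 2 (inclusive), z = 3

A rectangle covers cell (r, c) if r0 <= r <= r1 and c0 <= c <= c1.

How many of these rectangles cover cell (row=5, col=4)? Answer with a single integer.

Answer: 2

Derivation:
Check cell (5,4):
  A: rows 5-7 cols 3-5 -> covers
  B: rows 3-6 cols 2-4 -> covers
  C: rows 6-7 cols 1-2 -> outside (row miss)
Count covering = 2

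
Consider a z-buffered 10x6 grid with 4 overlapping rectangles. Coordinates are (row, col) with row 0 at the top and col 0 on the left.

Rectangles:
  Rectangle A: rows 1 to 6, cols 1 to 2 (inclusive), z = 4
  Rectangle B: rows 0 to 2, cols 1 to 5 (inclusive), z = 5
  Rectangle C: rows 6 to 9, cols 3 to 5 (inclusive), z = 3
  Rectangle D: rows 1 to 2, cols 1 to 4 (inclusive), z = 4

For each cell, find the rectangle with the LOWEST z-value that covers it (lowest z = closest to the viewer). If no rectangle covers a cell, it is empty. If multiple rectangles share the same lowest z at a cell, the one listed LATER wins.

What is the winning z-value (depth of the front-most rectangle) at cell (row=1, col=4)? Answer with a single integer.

Answer: 4

Derivation:
Check cell (1,4):
  A: rows 1-6 cols 1-2 -> outside (col miss)
  B: rows 0-2 cols 1-5 z=5 -> covers; best now B (z=5)
  C: rows 6-9 cols 3-5 -> outside (row miss)
  D: rows 1-2 cols 1-4 z=4 -> covers; best now D (z=4)
Winner: D at z=4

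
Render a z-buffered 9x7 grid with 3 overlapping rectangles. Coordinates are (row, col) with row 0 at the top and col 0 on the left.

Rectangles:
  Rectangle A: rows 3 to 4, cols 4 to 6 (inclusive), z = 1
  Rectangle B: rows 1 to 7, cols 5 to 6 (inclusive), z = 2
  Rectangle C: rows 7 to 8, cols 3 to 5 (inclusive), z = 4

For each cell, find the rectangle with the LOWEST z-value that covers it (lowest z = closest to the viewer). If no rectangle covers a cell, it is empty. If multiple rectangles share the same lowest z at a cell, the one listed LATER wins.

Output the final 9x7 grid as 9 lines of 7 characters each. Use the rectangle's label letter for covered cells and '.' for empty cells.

.......
.....BB
.....BB
....AAA
....AAA
.....BB
.....BB
...CCBB
...CCC.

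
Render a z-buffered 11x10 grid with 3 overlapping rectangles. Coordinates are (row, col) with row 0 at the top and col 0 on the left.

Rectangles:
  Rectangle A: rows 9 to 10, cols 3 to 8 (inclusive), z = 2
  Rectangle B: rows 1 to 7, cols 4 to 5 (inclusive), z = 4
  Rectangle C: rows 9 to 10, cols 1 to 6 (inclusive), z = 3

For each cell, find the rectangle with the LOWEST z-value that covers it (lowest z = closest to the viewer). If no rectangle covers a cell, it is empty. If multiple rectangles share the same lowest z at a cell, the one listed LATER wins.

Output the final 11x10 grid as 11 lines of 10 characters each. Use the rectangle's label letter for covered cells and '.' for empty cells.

..........
....BB....
....BB....
....BB....
....BB....
....BB....
....BB....
....BB....
..........
.CCAAAAAA.
.CCAAAAAA.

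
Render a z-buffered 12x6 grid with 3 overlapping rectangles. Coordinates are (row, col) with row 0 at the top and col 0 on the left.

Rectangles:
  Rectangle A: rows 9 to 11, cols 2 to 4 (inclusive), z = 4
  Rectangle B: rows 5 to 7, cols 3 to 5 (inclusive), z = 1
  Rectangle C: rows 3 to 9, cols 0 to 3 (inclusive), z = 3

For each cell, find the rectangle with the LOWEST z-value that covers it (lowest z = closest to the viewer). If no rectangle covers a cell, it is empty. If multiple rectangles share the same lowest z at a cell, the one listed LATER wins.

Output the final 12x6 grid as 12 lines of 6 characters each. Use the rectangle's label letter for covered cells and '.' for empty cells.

......
......
......
CCCC..
CCCC..
CCCBBB
CCCBBB
CCCBBB
CCCC..
CCCCA.
..AAA.
..AAA.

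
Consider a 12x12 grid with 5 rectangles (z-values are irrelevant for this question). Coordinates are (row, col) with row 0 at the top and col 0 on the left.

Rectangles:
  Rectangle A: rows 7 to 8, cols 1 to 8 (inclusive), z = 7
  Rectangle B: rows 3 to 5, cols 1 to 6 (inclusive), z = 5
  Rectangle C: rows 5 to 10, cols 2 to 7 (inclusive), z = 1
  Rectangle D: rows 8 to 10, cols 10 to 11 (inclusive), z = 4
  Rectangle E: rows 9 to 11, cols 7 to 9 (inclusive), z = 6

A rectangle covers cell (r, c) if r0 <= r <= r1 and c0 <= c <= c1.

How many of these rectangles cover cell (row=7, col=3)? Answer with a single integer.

Check cell (7,3):
  A: rows 7-8 cols 1-8 -> covers
  B: rows 3-5 cols 1-6 -> outside (row miss)
  C: rows 5-10 cols 2-7 -> covers
  D: rows 8-10 cols 10-11 -> outside (row miss)
  E: rows 9-11 cols 7-9 -> outside (row miss)
Count covering = 2

Answer: 2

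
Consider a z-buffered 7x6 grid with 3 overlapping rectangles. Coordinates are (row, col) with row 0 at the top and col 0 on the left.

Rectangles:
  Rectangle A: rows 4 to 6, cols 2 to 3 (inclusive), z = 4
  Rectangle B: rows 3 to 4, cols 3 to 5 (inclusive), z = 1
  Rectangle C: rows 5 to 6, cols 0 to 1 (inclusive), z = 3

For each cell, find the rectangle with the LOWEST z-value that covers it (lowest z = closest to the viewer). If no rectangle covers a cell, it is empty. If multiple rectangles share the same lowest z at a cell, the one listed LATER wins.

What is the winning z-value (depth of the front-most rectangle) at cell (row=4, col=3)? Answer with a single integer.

Check cell (4,3):
  A: rows 4-6 cols 2-3 z=4 -> covers; best now A (z=4)
  B: rows 3-4 cols 3-5 z=1 -> covers; best now B (z=1)
  C: rows 5-6 cols 0-1 -> outside (row miss)
Winner: B at z=1

Answer: 1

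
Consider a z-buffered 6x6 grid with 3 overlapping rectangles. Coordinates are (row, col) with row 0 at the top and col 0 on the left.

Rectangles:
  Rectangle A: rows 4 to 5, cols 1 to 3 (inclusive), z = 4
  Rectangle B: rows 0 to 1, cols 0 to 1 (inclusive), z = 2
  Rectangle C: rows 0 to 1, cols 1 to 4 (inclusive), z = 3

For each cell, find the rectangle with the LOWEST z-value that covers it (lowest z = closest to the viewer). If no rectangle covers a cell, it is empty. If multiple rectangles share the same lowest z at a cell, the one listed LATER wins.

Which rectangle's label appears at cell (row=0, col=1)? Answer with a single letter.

Check cell (0,1):
  A: rows 4-5 cols 1-3 -> outside (row miss)
  B: rows 0-1 cols 0-1 z=2 -> covers; best now B (z=2)
  C: rows 0-1 cols 1-4 z=3 -> covers; best now B (z=2)
Winner: B at z=2

Answer: B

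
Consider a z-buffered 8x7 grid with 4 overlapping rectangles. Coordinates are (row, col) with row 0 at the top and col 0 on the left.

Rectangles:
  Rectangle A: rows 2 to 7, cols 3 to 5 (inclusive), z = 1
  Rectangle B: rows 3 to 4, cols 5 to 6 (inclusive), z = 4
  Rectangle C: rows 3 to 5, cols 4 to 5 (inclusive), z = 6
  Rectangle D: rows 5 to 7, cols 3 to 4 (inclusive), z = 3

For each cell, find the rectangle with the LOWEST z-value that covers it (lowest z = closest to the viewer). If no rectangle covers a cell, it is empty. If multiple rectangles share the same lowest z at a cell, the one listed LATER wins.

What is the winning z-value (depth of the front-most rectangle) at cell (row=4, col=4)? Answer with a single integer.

Check cell (4,4):
  A: rows 2-7 cols 3-5 z=1 -> covers; best now A (z=1)
  B: rows 3-4 cols 5-6 -> outside (col miss)
  C: rows 3-5 cols 4-5 z=6 -> covers; best now A (z=1)
  D: rows 5-7 cols 3-4 -> outside (row miss)
Winner: A at z=1

Answer: 1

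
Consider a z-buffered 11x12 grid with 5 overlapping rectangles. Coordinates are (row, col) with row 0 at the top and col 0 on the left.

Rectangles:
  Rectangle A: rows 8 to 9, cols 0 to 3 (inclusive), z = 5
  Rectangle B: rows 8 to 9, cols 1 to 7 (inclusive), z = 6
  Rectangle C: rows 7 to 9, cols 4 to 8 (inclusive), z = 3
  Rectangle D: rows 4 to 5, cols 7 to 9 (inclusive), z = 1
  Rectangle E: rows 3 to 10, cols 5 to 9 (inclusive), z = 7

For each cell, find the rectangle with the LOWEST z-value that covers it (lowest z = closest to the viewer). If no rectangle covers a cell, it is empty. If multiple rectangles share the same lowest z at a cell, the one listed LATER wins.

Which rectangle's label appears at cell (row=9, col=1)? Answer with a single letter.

Answer: A

Derivation:
Check cell (9,1):
  A: rows 8-9 cols 0-3 z=5 -> covers; best now A (z=5)
  B: rows 8-9 cols 1-7 z=6 -> covers; best now A (z=5)
  C: rows 7-9 cols 4-8 -> outside (col miss)
  D: rows 4-5 cols 7-9 -> outside (row miss)
  E: rows 3-10 cols 5-9 -> outside (col miss)
Winner: A at z=5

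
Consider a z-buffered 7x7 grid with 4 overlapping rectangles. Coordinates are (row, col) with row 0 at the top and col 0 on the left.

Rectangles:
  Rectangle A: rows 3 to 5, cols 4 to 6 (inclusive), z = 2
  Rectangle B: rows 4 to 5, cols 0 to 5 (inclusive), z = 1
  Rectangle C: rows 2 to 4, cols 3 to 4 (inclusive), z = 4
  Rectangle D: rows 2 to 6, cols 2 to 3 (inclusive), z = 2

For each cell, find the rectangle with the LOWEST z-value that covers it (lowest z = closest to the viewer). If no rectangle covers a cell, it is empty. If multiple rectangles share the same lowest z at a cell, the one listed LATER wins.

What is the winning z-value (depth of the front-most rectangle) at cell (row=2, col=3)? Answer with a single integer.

Answer: 2

Derivation:
Check cell (2,3):
  A: rows 3-5 cols 4-6 -> outside (row miss)
  B: rows 4-5 cols 0-5 -> outside (row miss)
  C: rows 2-4 cols 3-4 z=4 -> covers; best now C (z=4)
  D: rows 2-6 cols 2-3 z=2 -> covers; best now D (z=2)
Winner: D at z=2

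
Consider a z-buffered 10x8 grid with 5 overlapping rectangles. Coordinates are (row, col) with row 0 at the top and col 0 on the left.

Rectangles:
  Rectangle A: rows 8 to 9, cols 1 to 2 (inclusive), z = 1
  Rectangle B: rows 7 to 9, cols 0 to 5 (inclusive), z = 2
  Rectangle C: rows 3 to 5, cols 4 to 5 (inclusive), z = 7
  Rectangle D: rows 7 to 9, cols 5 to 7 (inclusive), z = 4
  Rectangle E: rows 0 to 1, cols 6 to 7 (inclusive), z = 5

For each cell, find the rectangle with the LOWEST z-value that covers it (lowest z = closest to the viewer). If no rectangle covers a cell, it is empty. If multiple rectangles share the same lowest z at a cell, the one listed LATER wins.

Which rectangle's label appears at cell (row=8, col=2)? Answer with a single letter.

Answer: A

Derivation:
Check cell (8,2):
  A: rows 8-9 cols 1-2 z=1 -> covers; best now A (z=1)
  B: rows 7-9 cols 0-5 z=2 -> covers; best now A (z=1)
  C: rows 3-5 cols 4-5 -> outside (row miss)
  D: rows 7-9 cols 5-7 -> outside (col miss)
  E: rows 0-1 cols 6-7 -> outside (row miss)
Winner: A at z=1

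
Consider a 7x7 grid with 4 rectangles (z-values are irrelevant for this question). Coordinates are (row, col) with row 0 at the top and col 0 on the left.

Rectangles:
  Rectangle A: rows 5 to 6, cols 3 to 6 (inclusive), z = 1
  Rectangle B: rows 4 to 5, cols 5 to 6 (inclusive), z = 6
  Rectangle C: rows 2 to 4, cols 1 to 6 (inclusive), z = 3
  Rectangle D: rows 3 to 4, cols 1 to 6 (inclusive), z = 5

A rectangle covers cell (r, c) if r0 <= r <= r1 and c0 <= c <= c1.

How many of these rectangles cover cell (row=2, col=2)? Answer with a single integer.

Answer: 1

Derivation:
Check cell (2,2):
  A: rows 5-6 cols 3-6 -> outside (row miss)
  B: rows 4-5 cols 5-6 -> outside (row miss)
  C: rows 2-4 cols 1-6 -> covers
  D: rows 3-4 cols 1-6 -> outside (row miss)
Count covering = 1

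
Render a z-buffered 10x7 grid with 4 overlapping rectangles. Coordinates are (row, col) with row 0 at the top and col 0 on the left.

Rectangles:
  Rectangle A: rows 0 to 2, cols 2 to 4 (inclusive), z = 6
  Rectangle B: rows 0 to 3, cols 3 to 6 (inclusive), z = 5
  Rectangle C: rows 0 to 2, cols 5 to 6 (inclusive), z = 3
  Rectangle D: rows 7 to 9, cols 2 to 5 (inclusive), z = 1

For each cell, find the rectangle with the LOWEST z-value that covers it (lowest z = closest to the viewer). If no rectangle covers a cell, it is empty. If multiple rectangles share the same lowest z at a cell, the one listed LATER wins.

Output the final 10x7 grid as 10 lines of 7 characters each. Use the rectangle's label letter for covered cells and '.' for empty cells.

..ABBCC
..ABBCC
..ABBCC
...BBBB
.......
.......
.......
..DDDD.
..DDDD.
..DDDD.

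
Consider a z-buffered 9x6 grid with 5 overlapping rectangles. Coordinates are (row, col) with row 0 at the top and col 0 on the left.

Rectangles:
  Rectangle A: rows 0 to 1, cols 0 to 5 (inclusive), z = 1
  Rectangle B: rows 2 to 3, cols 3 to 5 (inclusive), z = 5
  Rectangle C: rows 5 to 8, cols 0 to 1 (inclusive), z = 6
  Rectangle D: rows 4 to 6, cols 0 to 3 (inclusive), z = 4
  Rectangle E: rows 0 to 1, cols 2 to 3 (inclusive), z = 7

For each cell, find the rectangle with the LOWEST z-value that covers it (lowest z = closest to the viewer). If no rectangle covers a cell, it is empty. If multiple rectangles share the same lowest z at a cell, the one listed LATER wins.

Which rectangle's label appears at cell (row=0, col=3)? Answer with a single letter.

Answer: A

Derivation:
Check cell (0,3):
  A: rows 0-1 cols 0-5 z=1 -> covers; best now A (z=1)
  B: rows 2-3 cols 3-5 -> outside (row miss)
  C: rows 5-8 cols 0-1 -> outside (row miss)
  D: rows 4-6 cols 0-3 -> outside (row miss)
  E: rows 0-1 cols 2-3 z=7 -> covers; best now A (z=1)
Winner: A at z=1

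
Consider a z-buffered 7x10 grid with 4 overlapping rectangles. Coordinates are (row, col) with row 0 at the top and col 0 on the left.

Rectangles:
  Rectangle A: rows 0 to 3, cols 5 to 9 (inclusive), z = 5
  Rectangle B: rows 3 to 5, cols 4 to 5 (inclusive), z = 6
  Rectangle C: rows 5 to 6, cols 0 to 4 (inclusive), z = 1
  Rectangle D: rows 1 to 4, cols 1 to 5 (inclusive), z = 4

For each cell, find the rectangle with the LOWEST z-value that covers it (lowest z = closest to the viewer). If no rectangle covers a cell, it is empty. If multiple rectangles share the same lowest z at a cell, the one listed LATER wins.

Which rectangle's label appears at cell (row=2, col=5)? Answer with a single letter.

Check cell (2,5):
  A: rows 0-3 cols 5-9 z=5 -> covers; best now A (z=5)
  B: rows 3-5 cols 4-5 -> outside (row miss)
  C: rows 5-6 cols 0-4 -> outside (row miss)
  D: rows 1-4 cols 1-5 z=4 -> covers; best now D (z=4)
Winner: D at z=4

Answer: D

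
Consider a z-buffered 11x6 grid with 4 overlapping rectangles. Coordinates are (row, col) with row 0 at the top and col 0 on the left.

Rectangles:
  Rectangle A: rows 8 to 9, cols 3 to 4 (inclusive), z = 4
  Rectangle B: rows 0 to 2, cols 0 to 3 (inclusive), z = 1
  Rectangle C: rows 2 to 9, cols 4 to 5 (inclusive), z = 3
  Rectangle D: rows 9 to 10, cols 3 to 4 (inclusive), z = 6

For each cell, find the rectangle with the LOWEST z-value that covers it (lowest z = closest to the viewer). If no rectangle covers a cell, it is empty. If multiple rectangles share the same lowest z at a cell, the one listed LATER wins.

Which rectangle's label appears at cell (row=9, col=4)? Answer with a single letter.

Check cell (9,4):
  A: rows 8-9 cols 3-4 z=4 -> covers; best now A (z=4)
  B: rows 0-2 cols 0-3 -> outside (row miss)
  C: rows 2-9 cols 4-5 z=3 -> covers; best now C (z=3)
  D: rows 9-10 cols 3-4 z=6 -> covers; best now C (z=3)
Winner: C at z=3

Answer: C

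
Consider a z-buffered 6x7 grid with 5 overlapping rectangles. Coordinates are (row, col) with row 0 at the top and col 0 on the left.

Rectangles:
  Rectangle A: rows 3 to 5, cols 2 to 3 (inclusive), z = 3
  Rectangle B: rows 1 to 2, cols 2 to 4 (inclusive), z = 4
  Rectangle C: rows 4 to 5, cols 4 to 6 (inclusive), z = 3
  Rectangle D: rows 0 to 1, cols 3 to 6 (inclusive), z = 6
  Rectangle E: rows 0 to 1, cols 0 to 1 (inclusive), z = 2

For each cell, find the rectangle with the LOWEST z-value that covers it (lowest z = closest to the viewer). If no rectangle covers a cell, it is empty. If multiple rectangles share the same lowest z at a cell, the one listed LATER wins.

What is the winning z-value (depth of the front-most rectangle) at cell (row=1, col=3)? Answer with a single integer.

Answer: 4

Derivation:
Check cell (1,3):
  A: rows 3-5 cols 2-3 -> outside (row miss)
  B: rows 1-2 cols 2-4 z=4 -> covers; best now B (z=4)
  C: rows 4-5 cols 4-6 -> outside (row miss)
  D: rows 0-1 cols 3-6 z=6 -> covers; best now B (z=4)
  E: rows 0-1 cols 0-1 -> outside (col miss)
Winner: B at z=4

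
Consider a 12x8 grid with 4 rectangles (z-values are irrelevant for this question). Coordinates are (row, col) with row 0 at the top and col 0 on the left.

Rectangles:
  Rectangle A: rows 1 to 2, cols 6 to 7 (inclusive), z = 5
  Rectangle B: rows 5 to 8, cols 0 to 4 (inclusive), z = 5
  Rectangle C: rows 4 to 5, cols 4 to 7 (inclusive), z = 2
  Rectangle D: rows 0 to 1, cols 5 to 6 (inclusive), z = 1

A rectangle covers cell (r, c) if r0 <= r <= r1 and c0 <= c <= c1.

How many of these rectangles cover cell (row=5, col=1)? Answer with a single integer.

Check cell (5,1):
  A: rows 1-2 cols 6-7 -> outside (row miss)
  B: rows 5-8 cols 0-4 -> covers
  C: rows 4-5 cols 4-7 -> outside (col miss)
  D: rows 0-1 cols 5-6 -> outside (row miss)
Count covering = 1

Answer: 1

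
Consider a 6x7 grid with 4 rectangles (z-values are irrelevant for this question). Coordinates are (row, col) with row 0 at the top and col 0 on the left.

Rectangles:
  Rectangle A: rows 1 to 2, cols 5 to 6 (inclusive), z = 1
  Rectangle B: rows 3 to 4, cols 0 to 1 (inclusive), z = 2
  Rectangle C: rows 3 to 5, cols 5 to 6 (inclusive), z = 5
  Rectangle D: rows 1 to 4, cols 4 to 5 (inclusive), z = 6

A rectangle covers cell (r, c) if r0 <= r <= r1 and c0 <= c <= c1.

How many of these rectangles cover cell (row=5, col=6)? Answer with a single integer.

Check cell (5,6):
  A: rows 1-2 cols 5-6 -> outside (row miss)
  B: rows 3-4 cols 0-1 -> outside (row miss)
  C: rows 3-5 cols 5-6 -> covers
  D: rows 1-4 cols 4-5 -> outside (row miss)
Count covering = 1

Answer: 1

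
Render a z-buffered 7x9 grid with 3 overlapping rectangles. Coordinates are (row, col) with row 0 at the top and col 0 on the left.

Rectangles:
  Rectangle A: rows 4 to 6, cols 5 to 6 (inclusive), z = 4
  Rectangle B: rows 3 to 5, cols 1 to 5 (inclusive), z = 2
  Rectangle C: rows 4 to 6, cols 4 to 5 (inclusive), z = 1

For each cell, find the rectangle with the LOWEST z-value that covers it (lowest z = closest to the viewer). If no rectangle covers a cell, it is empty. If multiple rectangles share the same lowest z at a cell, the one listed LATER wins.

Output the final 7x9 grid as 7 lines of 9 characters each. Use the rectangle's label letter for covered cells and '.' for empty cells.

.........
.........
.........
.BBBBB...
.BBBCCA..
.BBBCCA..
....CCA..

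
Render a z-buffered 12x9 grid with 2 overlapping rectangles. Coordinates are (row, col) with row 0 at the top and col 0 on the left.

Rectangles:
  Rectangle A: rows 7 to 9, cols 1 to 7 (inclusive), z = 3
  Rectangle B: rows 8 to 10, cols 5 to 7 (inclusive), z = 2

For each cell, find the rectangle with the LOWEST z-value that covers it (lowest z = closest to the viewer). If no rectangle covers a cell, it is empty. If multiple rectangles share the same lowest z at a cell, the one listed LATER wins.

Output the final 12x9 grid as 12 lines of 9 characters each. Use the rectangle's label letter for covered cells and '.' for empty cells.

.........
.........
.........
.........
.........
.........
.........
.AAAAAAA.
.AAAABBB.
.AAAABBB.
.....BBB.
.........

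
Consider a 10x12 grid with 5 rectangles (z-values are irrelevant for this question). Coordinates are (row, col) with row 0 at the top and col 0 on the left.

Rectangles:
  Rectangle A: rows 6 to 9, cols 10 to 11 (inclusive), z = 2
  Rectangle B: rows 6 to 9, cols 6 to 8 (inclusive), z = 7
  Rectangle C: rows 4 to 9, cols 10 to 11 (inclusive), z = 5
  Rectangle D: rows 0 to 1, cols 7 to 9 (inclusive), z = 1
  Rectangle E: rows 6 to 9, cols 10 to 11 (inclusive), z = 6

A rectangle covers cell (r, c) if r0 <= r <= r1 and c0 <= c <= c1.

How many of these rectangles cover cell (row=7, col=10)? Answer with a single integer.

Answer: 3

Derivation:
Check cell (7,10):
  A: rows 6-9 cols 10-11 -> covers
  B: rows 6-9 cols 6-8 -> outside (col miss)
  C: rows 4-9 cols 10-11 -> covers
  D: rows 0-1 cols 7-9 -> outside (row miss)
  E: rows 6-9 cols 10-11 -> covers
Count covering = 3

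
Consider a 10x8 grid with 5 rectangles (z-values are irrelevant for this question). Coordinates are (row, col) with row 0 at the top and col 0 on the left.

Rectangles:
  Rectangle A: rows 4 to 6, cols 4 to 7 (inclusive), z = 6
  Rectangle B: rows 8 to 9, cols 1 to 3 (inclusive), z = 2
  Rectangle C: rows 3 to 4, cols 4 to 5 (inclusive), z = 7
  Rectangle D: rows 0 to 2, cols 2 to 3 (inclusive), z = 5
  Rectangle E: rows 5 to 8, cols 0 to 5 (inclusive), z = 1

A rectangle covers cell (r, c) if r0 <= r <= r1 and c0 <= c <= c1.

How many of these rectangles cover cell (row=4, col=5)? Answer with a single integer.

Answer: 2

Derivation:
Check cell (4,5):
  A: rows 4-6 cols 4-7 -> covers
  B: rows 8-9 cols 1-3 -> outside (row miss)
  C: rows 3-4 cols 4-5 -> covers
  D: rows 0-2 cols 2-3 -> outside (row miss)
  E: rows 5-8 cols 0-5 -> outside (row miss)
Count covering = 2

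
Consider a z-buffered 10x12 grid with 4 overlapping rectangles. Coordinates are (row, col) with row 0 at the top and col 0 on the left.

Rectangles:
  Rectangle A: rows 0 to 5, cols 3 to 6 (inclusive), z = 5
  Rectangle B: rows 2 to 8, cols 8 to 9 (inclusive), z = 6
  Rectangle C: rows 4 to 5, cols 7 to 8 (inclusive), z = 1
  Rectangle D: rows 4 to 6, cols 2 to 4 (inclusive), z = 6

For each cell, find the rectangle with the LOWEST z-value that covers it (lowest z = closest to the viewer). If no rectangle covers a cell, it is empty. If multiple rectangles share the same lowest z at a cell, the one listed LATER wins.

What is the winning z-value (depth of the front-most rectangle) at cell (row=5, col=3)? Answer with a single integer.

Check cell (5,3):
  A: rows 0-5 cols 3-6 z=5 -> covers; best now A (z=5)
  B: rows 2-8 cols 8-9 -> outside (col miss)
  C: rows 4-5 cols 7-8 -> outside (col miss)
  D: rows 4-6 cols 2-4 z=6 -> covers; best now A (z=5)
Winner: A at z=5

Answer: 5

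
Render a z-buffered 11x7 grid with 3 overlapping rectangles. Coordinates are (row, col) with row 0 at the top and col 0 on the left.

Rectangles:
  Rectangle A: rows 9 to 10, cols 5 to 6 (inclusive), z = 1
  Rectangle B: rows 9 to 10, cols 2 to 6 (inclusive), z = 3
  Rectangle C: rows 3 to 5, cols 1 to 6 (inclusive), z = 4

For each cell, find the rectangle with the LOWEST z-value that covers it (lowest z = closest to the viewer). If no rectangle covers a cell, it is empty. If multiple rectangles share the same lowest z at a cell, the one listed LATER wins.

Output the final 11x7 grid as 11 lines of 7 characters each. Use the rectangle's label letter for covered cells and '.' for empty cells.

.......
.......
.......
.CCCCCC
.CCCCCC
.CCCCCC
.......
.......
.......
..BBBAA
..BBBAA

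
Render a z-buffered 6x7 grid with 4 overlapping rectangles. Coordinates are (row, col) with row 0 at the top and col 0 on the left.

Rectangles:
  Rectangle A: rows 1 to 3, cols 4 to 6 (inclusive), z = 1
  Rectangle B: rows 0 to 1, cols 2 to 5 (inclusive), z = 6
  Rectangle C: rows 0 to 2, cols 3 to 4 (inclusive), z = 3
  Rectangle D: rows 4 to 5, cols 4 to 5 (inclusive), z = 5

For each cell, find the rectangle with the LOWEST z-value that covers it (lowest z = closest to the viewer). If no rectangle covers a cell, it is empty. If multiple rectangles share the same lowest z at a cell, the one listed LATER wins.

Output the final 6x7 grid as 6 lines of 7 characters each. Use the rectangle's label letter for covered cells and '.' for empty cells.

..BCCB.
..BCAAA
...CAAA
....AAA
....DD.
....DD.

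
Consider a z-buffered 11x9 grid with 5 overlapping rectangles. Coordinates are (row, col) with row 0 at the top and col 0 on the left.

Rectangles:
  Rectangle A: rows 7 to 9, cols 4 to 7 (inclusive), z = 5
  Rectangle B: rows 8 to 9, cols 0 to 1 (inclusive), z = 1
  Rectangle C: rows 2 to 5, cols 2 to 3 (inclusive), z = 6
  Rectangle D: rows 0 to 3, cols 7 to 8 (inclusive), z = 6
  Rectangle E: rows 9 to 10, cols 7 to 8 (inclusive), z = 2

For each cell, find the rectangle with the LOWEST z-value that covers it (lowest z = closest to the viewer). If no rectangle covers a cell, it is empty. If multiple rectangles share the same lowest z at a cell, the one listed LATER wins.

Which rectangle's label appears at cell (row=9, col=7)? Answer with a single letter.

Answer: E

Derivation:
Check cell (9,7):
  A: rows 7-9 cols 4-7 z=5 -> covers; best now A (z=5)
  B: rows 8-9 cols 0-1 -> outside (col miss)
  C: rows 2-5 cols 2-3 -> outside (row miss)
  D: rows 0-3 cols 7-8 -> outside (row miss)
  E: rows 9-10 cols 7-8 z=2 -> covers; best now E (z=2)
Winner: E at z=2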